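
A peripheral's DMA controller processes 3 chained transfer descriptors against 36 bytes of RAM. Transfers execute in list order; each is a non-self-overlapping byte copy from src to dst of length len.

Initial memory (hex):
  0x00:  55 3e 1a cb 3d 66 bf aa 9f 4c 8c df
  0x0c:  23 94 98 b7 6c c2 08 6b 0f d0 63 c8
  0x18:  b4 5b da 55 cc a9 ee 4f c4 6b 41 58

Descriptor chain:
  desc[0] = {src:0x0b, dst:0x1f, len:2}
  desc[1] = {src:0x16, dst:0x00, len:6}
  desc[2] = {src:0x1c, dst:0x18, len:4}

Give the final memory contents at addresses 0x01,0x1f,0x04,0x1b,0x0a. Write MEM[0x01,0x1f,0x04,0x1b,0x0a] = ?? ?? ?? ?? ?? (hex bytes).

MEM[0x01,0x1f,0x04,0x1b,0x0a] = c8 df da df 8c

  after D0: wrote 2B at 0x1f = df23
  after D1: wrote 6B at 0x00 = 63c8b45bda55
  after D2: wrote 4B at 0x18 = cca9eedf
query mem[0x01]=0xc8, mem[0x1f]=0xdf, mem[0x04]=0xda, mem[0x1b]=0xdf, mem[0x0a]=0x8c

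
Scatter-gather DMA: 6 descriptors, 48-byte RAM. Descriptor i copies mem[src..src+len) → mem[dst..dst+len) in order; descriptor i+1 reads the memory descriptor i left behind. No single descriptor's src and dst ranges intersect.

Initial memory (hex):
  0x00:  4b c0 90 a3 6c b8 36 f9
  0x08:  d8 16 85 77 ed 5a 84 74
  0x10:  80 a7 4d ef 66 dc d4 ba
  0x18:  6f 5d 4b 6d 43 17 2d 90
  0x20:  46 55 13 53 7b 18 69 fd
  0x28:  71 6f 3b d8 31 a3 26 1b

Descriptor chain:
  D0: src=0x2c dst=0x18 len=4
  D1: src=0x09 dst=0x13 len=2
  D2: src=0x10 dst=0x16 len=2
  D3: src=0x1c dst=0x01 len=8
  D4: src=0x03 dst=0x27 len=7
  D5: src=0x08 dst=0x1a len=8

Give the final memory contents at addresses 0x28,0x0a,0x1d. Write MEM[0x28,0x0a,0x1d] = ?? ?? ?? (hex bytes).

MEM[0x28,0x0a,0x1d] = 90 85 77

[0] 0x2c->0x18 len=4 : 31 a3 26 1b
[1] 0x09->0x13 len=2 : 16 85
[2] 0x10->0x16 len=2 : 80 a7
[3] 0x1c->0x01 len=8 : 43 17 2d 90 46 55 13 53
[4] 0x03->0x27 len=7 : 2d 90 46 55 13 53 16
[5] 0x08->0x1a len=8 : 53 16 85 77 ed 5a 84 74
query mem[0x28]=0x90, mem[0x0a]=0x85, mem[0x1d]=0x77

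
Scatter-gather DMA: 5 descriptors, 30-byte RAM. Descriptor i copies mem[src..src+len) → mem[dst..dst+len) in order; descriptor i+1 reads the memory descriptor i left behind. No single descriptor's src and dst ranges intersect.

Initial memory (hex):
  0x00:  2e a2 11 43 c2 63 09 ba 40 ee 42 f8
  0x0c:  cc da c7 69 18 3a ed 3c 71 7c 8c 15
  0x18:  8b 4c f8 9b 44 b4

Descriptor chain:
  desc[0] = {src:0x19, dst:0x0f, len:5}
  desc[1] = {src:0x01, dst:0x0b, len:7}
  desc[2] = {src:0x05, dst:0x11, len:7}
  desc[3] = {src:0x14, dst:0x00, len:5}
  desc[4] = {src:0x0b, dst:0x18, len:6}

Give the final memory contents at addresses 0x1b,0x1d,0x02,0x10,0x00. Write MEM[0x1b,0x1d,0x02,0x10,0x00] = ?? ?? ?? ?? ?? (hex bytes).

MEM[0x1b,0x1d,0x02,0x10,0x00] = c2 09 42 09 40

#0 dst[0x0f+5] := {0x4c,0xf8,0x9b,0x44,0xb4}
#1 dst[0x0b+7] := {0xa2,0x11,0x43,0xc2,0x63,0x09,0xba}
#2 dst[0x11+7] := {0x63,0x09,0xba,0x40,0xee,0x42,0xa2}
#3 dst[0x00+5] := {0x40,0xee,0x42,0xa2,0x8b}
#4 dst[0x18+6] := {0xa2,0x11,0x43,0xc2,0x63,0x09}
query mem[0x1b]=0xc2, mem[0x1d]=0x09, mem[0x02]=0x42, mem[0x10]=0x09, mem[0x00]=0x40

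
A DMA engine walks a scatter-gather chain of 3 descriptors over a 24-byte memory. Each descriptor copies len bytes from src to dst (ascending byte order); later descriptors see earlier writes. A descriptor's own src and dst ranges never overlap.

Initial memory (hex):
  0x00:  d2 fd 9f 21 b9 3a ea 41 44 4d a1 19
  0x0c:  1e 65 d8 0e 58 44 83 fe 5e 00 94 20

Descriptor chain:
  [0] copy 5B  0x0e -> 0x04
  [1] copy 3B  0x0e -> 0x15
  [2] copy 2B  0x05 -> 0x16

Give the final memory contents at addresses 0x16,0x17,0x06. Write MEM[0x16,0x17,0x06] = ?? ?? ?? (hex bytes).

D0: mem[0x04..0x08] <- [d8 0e 58 44 83]
D1: mem[0x15..0x17] <- [d8 0e 58]
D2: mem[0x16..0x17] <- [0e 58]
query mem[0x16]=0x0e, mem[0x17]=0x58, mem[0x06]=0x58

MEM[0x16,0x17,0x06] = 0e 58 58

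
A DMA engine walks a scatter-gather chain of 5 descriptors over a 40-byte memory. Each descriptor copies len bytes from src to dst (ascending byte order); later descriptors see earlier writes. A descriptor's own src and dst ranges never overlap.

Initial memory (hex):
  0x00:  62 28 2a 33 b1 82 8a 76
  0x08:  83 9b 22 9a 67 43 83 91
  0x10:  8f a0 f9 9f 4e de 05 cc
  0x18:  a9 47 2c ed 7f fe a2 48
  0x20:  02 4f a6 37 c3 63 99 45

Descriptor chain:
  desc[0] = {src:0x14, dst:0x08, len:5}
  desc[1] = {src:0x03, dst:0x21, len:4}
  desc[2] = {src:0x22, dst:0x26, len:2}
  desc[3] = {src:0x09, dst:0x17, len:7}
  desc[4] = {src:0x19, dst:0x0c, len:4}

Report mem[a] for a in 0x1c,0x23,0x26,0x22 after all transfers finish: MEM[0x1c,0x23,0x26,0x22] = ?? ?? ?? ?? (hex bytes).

#0 dst[0x08+5] := {0x4e,0xde,0x05,0xcc,0xa9}
#1 dst[0x21+4] := {0x33,0xb1,0x82,0x8a}
#2 dst[0x26+2] := {0xb1,0x82}
#3 dst[0x17+7] := {0xde,0x05,0xcc,0xa9,0x43,0x83,0x91}
#4 dst[0x0c+4] := {0xcc,0xa9,0x43,0x83}
query mem[0x1c]=0x83, mem[0x23]=0x82, mem[0x26]=0xb1, mem[0x22]=0xb1

MEM[0x1c,0x23,0x26,0x22] = 83 82 b1 b1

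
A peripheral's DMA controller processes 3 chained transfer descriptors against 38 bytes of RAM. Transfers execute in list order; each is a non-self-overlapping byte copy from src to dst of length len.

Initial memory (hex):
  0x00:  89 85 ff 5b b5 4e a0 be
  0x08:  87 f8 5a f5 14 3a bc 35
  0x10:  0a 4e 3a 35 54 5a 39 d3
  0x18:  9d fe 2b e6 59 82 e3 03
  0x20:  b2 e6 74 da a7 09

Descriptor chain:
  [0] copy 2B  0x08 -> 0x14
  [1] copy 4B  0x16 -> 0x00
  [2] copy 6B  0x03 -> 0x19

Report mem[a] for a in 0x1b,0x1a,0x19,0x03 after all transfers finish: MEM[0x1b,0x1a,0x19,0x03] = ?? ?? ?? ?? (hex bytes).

MEM[0x1b,0x1a,0x19,0x03] = 4e b5 fe fe

#0 dst[0x14+2] := {0x87,0xf8}
#1 dst[0x00+4] := {0x39,0xd3,0x9d,0xfe}
#2 dst[0x19+6] := {0xfe,0xb5,0x4e,0xa0,0xbe,0x87}
query mem[0x1b]=0x4e, mem[0x1a]=0xb5, mem[0x19]=0xfe, mem[0x03]=0xfe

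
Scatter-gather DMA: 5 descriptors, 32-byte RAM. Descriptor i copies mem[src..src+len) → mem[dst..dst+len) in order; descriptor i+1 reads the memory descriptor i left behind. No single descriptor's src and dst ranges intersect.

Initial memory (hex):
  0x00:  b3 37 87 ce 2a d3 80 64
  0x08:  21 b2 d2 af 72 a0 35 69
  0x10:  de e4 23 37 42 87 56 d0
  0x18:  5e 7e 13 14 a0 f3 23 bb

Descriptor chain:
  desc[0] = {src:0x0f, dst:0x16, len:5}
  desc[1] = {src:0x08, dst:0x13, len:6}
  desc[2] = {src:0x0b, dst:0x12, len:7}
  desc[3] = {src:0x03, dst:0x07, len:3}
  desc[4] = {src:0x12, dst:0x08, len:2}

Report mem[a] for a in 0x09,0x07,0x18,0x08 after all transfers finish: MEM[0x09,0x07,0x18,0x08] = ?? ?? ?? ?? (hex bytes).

D0: mem[0x16..0x1a] <- [69 de e4 23 37]
D1: mem[0x13..0x18] <- [21 b2 d2 af 72 a0]
D2: mem[0x12..0x18] <- [af 72 a0 35 69 de e4]
D3: mem[0x07..0x09] <- [ce 2a d3]
D4: mem[0x08..0x09] <- [af 72]
query mem[0x09]=0x72, mem[0x07]=0xce, mem[0x18]=0xe4, mem[0x08]=0xaf

MEM[0x09,0x07,0x18,0x08] = 72 ce e4 af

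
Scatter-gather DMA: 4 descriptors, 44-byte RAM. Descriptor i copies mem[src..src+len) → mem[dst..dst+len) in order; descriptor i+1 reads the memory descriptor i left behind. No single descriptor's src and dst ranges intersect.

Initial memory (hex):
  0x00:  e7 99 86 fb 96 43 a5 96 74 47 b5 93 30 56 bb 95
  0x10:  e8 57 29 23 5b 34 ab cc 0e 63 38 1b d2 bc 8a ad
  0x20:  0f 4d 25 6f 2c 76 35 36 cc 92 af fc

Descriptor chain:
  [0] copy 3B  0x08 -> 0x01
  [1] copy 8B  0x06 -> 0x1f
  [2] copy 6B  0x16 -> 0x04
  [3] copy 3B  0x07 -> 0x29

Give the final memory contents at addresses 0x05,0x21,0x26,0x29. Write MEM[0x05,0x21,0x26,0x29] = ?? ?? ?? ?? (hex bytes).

[0] 0x08->0x01 len=3 : 74 47 b5
[1] 0x06->0x1f len=8 : a5 96 74 47 b5 93 30 56
[2] 0x16->0x04 len=6 : ab cc 0e 63 38 1b
[3] 0x07->0x29 len=3 : 63 38 1b
query mem[0x05]=0xcc, mem[0x21]=0x74, mem[0x26]=0x56, mem[0x29]=0x63

MEM[0x05,0x21,0x26,0x29] = cc 74 56 63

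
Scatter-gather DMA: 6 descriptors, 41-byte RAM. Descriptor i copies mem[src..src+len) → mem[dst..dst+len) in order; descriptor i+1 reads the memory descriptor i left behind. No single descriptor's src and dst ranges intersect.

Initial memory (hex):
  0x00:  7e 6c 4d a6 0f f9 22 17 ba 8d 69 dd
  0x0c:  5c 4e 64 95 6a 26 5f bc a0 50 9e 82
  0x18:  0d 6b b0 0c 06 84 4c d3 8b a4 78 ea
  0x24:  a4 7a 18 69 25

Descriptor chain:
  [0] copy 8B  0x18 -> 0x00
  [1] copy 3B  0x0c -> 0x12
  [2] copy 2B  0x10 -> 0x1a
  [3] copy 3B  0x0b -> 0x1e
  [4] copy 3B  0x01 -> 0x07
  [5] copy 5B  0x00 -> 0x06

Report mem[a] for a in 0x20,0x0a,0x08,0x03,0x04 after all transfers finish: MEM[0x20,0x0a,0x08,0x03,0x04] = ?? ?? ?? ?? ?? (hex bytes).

  after D0: wrote 8B at 0x00 = 0d6bb00c06844cd3
  after D1: wrote 3B at 0x12 = 5c4e64
  after D2: wrote 2B at 0x1a = 6a26
  after D3: wrote 3B at 0x1e = dd5c4e
  after D4: wrote 3B at 0x07 = 6bb00c
  after D5: wrote 5B at 0x06 = 0d6bb00c06
query mem[0x20]=0x4e, mem[0x0a]=0x06, mem[0x08]=0xb0, mem[0x03]=0x0c, mem[0x04]=0x06

MEM[0x20,0x0a,0x08,0x03,0x04] = 4e 06 b0 0c 06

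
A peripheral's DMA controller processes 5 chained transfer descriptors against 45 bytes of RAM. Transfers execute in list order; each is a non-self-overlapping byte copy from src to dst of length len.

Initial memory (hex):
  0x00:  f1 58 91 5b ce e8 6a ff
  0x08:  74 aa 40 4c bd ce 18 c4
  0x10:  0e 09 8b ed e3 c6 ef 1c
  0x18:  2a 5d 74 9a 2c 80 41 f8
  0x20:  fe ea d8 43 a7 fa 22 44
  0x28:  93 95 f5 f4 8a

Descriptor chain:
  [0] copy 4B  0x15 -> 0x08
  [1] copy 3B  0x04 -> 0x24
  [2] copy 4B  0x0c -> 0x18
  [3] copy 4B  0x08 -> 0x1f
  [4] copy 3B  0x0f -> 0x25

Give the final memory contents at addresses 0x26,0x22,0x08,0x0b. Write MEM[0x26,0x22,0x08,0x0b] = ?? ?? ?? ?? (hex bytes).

#0 dst[0x08+4] := {0xc6,0xef,0x1c,0x2a}
#1 dst[0x24+3] := {0xce,0xe8,0x6a}
#2 dst[0x18+4] := {0xbd,0xce,0x18,0xc4}
#3 dst[0x1f+4] := {0xc6,0xef,0x1c,0x2a}
#4 dst[0x25+3] := {0xc4,0x0e,0x09}
query mem[0x26]=0x0e, mem[0x22]=0x2a, mem[0x08]=0xc6, mem[0x0b]=0x2a

MEM[0x26,0x22,0x08,0x0b] = 0e 2a c6 2a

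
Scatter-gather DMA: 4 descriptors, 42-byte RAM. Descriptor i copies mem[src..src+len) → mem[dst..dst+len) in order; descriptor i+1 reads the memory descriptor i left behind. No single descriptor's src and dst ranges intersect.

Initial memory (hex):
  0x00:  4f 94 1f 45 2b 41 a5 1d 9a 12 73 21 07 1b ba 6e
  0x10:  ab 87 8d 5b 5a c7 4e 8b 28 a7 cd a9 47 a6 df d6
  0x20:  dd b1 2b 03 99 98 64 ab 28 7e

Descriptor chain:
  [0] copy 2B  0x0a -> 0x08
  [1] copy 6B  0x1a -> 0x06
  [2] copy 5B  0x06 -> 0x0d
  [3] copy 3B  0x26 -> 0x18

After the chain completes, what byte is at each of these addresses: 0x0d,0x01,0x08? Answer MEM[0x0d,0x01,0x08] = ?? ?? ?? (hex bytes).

  after D0: wrote 2B at 0x08 = 7321
  after D1: wrote 6B at 0x06 = cda947a6dfd6
  after D2: wrote 5B at 0x0d = cda947a6df
  after D3: wrote 3B at 0x18 = 64ab28
query mem[0x0d]=0xcd, mem[0x01]=0x94, mem[0x08]=0x47

MEM[0x0d,0x01,0x08] = cd 94 47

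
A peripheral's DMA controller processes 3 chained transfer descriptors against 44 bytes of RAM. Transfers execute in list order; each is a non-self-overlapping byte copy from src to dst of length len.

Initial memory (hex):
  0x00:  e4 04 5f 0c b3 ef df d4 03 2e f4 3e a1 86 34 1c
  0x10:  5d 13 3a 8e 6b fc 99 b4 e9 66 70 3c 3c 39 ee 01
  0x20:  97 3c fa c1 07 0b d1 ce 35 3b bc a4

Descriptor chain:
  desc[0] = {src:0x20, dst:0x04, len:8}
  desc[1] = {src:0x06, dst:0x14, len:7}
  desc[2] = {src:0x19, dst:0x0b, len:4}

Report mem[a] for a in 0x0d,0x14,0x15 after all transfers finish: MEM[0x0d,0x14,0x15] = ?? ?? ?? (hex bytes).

MEM[0x0d,0x14,0x15] = 3c fa c1

[0] 0x20->0x04 len=8 : 97 3c fa c1 07 0b d1 ce
[1] 0x06->0x14 len=7 : fa c1 07 0b d1 ce a1
[2] 0x19->0x0b len=4 : ce a1 3c 3c
query mem[0x0d]=0x3c, mem[0x14]=0xfa, mem[0x15]=0xc1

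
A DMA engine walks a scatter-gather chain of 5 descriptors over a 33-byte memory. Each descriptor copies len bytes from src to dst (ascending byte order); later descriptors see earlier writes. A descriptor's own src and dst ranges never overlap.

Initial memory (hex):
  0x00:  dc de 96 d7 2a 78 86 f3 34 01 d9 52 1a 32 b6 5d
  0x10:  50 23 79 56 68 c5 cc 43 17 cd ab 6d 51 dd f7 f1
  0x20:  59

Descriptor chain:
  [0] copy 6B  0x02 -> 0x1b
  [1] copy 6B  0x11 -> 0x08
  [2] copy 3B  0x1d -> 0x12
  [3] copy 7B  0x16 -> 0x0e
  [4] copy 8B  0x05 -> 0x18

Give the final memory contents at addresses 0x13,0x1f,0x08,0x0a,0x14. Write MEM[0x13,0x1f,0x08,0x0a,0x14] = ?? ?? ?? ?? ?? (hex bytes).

MEM[0x13,0x1f,0x08,0x0a,0x14] = 96 c5 23 56 d7

#0 dst[0x1b+6] := {0x96,0xd7,0x2a,0x78,0x86,0xf3}
#1 dst[0x08+6] := {0x23,0x79,0x56,0x68,0xc5,0xcc}
#2 dst[0x12+3] := {0x2a,0x78,0x86}
#3 dst[0x0e+7] := {0xcc,0x43,0x17,0xcd,0xab,0x96,0xd7}
#4 dst[0x18+8] := {0x78,0x86,0xf3,0x23,0x79,0x56,0x68,0xc5}
query mem[0x13]=0x96, mem[0x1f]=0xc5, mem[0x08]=0x23, mem[0x0a]=0x56, mem[0x14]=0xd7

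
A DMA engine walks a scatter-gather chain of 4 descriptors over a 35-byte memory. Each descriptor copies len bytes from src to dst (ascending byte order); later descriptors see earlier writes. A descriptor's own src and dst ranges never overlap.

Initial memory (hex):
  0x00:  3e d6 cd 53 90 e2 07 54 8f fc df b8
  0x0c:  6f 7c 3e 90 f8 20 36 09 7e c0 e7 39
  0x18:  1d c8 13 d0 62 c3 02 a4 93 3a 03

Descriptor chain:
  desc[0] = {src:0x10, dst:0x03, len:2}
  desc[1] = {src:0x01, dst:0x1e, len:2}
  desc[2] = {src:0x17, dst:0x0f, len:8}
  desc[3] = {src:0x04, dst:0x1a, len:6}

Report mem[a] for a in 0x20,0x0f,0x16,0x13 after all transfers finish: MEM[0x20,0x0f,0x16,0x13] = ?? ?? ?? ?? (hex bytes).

MEM[0x20,0x0f,0x16,0x13] = 93 39 d6 d0

  after D0: wrote 2B at 0x03 = f820
  after D1: wrote 2B at 0x1e = d6cd
  after D2: wrote 8B at 0x0f = 391dc813d062c3d6
  after D3: wrote 6B at 0x1a = 20e207548ffc
query mem[0x20]=0x93, mem[0x0f]=0x39, mem[0x16]=0xd6, mem[0x13]=0xd0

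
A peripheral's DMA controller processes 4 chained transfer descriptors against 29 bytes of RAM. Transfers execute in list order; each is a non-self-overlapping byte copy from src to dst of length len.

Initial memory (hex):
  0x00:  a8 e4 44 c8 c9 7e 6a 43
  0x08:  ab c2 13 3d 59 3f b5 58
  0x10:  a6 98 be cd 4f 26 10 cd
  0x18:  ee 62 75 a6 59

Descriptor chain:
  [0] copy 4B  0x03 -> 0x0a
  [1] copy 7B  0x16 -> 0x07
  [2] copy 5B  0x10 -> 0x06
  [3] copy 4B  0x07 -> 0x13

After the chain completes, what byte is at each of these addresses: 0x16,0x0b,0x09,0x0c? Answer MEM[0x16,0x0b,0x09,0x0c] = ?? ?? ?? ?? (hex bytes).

  after D0: wrote 4B at 0x0a = c8c97e6a
  after D1: wrote 7B at 0x07 = 10cdee6275a659
  after D2: wrote 5B at 0x06 = a698becd4f
  after D3: wrote 4B at 0x13 = 98becd4f
query mem[0x16]=0x4f, mem[0x0b]=0x75, mem[0x09]=0xcd, mem[0x0c]=0xa6

MEM[0x16,0x0b,0x09,0x0c] = 4f 75 cd a6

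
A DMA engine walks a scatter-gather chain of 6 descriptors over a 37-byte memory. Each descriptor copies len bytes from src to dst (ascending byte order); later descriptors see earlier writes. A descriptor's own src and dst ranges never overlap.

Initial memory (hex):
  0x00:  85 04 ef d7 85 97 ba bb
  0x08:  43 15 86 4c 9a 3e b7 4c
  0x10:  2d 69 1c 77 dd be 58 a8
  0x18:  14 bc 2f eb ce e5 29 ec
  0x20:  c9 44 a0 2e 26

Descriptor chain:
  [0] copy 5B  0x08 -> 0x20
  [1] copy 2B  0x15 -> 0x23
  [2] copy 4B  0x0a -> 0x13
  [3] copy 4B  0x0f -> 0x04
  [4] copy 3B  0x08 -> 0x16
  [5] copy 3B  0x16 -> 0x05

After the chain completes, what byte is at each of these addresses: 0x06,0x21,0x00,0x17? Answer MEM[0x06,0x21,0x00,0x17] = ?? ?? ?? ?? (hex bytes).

#0 dst[0x20+5] := {0x43,0x15,0x86,0x4c,0x9a}
#1 dst[0x23+2] := {0xbe,0x58}
#2 dst[0x13+4] := {0x86,0x4c,0x9a,0x3e}
#3 dst[0x04+4] := {0x4c,0x2d,0x69,0x1c}
#4 dst[0x16+3] := {0x43,0x15,0x86}
#5 dst[0x05+3] := {0x43,0x15,0x86}
query mem[0x06]=0x15, mem[0x21]=0x15, mem[0x00]=0x85, mem[0x17]=0x15

MEM[0x06,0x21,0x00,0x17] = 15 15 85 15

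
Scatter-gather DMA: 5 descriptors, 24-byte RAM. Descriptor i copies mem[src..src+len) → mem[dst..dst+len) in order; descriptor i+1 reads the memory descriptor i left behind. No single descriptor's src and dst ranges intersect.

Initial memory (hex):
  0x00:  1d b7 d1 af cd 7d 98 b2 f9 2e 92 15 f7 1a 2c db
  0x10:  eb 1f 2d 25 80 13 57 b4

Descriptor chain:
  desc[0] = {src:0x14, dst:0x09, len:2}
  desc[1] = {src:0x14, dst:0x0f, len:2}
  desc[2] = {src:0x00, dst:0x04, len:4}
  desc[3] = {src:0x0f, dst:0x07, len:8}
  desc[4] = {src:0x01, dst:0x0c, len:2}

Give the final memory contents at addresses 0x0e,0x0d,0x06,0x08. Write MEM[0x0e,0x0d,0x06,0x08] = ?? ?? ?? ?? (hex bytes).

MEM[0x0e,0x0d,0x06,0x08] = 57 d1 d1 13

#0 dst[0x09+2] := {0x80,0x13}
#1 dst[0x0f+2] := {0x80,0x13}
#2 dst[0x04+4] := {0x1d,0xb7,0xd1,0xaf}
#3 dst[0x07+8] := {0x80,0x13,0x1f,0x2d,0x25,0x80,0x13,0x57}
#4 dst[0x0c+2] := {0xb7,0xd1}
query mem[0x0e]=0x57, mem[0x0d]=0xd1, mem[0x06]=0xd1, mem[0x08]=0x13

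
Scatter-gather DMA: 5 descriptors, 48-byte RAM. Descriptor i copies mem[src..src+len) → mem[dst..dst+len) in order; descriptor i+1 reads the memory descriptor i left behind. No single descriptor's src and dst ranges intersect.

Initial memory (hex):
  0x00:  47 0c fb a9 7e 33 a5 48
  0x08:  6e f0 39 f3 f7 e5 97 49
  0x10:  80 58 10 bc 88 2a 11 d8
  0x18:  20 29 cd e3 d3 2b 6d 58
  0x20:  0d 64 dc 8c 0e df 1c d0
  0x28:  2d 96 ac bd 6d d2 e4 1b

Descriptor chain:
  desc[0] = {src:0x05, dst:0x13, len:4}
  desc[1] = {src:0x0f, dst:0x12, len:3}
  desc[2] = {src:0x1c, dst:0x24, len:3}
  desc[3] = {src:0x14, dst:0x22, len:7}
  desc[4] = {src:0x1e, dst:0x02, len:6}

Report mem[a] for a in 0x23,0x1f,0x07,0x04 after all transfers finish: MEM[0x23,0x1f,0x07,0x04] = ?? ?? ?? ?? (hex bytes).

[0] 0x05->0x13 len=4 : 33 a5 48 6e
[1] 0x0f->0x12 len=3 : 49 80 58
[2] 0x1c->0x24 len=3 : d3 2b 6d
[3] 0x14->0x22 len=7 : 58 48 6e d8 20 29 cd
[4] 0x1e->0x02 len=6 : 6d 58 0d 64 58 48
query mem[0x23]=0x48, mem[0x1f]=0x58, mem[0x07]=0x48, mem[0x04]=0x0d

MEM[0x23,0x1f,0x07,0x04] = 48 58 48 0d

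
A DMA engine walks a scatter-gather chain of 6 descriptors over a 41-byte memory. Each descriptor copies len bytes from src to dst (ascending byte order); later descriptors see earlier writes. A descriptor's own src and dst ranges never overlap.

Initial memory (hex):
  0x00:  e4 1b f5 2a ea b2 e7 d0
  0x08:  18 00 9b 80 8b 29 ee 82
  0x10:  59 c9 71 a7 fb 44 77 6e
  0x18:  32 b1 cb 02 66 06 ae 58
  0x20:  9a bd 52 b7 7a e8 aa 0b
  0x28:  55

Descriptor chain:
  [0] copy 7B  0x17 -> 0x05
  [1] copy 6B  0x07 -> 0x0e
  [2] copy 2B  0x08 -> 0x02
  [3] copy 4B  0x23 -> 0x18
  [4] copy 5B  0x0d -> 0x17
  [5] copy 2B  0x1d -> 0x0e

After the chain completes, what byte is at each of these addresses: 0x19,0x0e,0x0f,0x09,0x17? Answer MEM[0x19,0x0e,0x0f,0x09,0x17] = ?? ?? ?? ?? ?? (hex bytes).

MEM[0x19,0x0e,0x0f,0x09,0x17] = cb 06 ae 02 29

D0: mem[0x05..0x0b] <- [6e 32 b1 cb 02 66 06]
D1: mem[0x0e..0x13] <- [b1 cb 02 66 06 8b]
D2: mem[0x02..0x03] <- [cb 02]
D3: mem[0x18..0x1b] <- [b7 7a e8 aa]
D4: mem[0x17..0x1b] <- [29 b1 cb 02 66]
D5: mem[0x0e..0x0f] <- [06 ae]
query mem[0x19]=0xcb, mem[0x0e]=0x06, mem[0x0f]=0xae, mem[0x09]=0x02, mem[0x17]=0x29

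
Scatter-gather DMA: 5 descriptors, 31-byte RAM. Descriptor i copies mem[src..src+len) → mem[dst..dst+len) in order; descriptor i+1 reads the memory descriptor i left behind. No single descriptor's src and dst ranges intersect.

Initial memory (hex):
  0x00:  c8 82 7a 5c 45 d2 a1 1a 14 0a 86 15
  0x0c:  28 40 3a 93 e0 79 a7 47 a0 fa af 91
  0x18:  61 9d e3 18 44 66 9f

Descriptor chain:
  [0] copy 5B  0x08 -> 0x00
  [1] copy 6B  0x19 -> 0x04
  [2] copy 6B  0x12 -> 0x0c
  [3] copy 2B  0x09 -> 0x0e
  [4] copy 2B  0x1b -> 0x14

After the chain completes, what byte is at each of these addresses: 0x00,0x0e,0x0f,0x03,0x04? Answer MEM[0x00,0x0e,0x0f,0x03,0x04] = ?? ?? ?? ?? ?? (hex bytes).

MEM[0x00,0x0e,0x0f,0x03,0x04] = 14 9f 86 15 9d

#0 dst[0x00+5] := {0x14,0x0a,0x86,0x15,0x28}
#1 dst[0x04+6] := {0x9d,0xe3,0x18,0x44,0x66,0x9f}
#2 dst[0x0c+6] := {0xa7,0x47,0xa0,0xfa,0xaf,0x91}
#3 dst[0x0e+2] := {0x9f,0x86}
#4 dst[0x14+2] := {0x18,0x44}
query mem[0x00]=0x14, mem[0x0e]=0x9f, mem[0x0f]=0x86, mem[0x03]=0x15, mem[0x04]=0x9d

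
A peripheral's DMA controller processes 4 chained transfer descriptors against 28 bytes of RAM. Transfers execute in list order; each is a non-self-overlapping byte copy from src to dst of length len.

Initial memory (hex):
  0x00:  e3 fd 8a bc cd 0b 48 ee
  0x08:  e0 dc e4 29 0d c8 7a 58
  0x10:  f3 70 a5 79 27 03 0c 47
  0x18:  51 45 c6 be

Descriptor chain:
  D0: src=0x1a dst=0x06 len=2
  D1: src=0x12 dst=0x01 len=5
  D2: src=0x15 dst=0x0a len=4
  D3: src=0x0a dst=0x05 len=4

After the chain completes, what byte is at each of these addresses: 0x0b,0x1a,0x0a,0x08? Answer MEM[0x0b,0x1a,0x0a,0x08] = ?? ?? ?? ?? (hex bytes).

  after D0: wrote 2B at 0x06 = c6be
  after D1: wrote 5B at 0x01 = a57927030c
  after D2: wrote 4B at 0x0a = 030c4751
  after D3: wrote 4B at 0x05 = 030c4751
query mem[0x0b]=0x0c, mem[0x1a]=0xc6, mem[0x0a]=0x03, mem[0x08]=0x51

MEM[0x0b,0x1a,0x0a,0x08] = 0c c6 03 51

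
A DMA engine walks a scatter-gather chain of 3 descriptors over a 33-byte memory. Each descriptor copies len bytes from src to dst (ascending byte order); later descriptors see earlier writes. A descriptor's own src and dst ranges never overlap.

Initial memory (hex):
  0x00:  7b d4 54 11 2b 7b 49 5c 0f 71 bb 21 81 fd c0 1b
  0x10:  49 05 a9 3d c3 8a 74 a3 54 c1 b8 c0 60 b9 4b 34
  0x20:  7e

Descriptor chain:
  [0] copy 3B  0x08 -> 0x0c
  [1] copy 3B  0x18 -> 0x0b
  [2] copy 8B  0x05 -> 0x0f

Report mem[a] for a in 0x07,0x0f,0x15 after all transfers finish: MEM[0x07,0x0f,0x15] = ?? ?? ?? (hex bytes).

  after D0: wrote 3B at 0x0c = 0f71bb
  after D1: wrote 3B at 0x0b = 54c1b8
  after D2: wrote 8B at 0x0f = 7b495c0f71bb54c1
query mem[0x07]=0x5c, mem[0x0f]=0x7b, mem[0x15]=0x54

MEM[0x07,0x0f,0x15] = 5c 7b 54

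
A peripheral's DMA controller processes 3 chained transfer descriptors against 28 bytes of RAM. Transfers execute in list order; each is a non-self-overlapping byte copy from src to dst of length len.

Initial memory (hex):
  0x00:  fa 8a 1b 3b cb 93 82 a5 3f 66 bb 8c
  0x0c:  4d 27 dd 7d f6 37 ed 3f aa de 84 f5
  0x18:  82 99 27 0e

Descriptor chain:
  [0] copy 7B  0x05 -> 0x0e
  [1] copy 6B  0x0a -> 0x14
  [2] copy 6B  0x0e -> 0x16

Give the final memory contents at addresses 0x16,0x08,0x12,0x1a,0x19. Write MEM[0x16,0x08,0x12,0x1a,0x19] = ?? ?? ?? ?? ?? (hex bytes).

D0: mem[0x0e..0x14] <- [93 82 a5 3f 66 bb 8c]
D1: mem[0x14..0x19] <- [bb 8c 4d 27 93 82]
D2: mem[0x16..0x1b] <- [93 82 a5 3f 66 bb]
query mem[0x16]=0x93, mem[0x08]=0x3f, mem[0x12]=0x66, mem[0x1a]=0x66, mem[0x19]=0x3f

MEM[0x16,0x08,0x12,0x1a,0x19] = 93 3f 66 66 3f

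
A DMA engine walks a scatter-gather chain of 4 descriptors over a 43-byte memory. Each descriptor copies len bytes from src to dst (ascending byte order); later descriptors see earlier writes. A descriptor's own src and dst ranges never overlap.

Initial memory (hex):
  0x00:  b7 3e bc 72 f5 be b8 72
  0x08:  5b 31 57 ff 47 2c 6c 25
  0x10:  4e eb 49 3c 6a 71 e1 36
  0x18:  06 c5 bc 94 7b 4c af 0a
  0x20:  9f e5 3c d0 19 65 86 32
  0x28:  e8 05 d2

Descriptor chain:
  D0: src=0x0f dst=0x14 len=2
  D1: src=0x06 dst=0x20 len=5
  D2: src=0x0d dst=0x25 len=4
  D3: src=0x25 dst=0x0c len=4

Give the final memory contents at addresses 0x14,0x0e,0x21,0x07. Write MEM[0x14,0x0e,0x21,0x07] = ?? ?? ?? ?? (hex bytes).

MEM[0x14,0x0e,0x21,0x07] = 25 25 72 72

[0] 0x0f->0x14 len=2 : 25 4e
[1] 0x06->0x20 len=5 : b8 72 5b 31 57
[2] 0x0d->0x25 len=4 : 2c 6c 25 4e
[3] 0x25->0x0c len=4 : 2c 6c 25 4e
query mem[0x14]=0x25, mem[0x0e]=0x25, mem[0x21]=0x72, mem[0x07]=0x72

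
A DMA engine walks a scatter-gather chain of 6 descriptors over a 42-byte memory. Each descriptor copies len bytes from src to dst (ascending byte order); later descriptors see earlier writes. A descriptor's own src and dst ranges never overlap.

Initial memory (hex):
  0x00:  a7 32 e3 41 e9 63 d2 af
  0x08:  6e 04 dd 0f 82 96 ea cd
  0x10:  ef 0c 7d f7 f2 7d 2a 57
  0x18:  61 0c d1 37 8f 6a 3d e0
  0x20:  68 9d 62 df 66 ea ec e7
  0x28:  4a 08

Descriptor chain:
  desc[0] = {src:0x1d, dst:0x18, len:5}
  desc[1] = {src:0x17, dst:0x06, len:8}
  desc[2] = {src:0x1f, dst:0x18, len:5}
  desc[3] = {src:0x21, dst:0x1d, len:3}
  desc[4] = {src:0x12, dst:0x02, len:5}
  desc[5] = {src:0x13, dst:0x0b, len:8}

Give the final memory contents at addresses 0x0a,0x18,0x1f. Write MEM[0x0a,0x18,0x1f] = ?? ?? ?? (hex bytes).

  after D0: wrote 5B at 0x18 = 6a3de0689d
  after D1: wrote 8B at 0x06 = 576a3de0689d6a3d
  after D2: wrote 5B at 0x18 = e0689d62df
  after D3: wrote 3B at 0x1d = 9d62df
  after D4: wrote 5B at 0x02 = 7df7f27d2a
  after D5: wrote 8B at 0x0b = f7f27d2a57e0689d
query mem[0x0a]=0x68, mem[0x18]=0xe0, mem[0x1f]=0xdf

MEM[0x0a,0x18,0x1f] = 68 e0 df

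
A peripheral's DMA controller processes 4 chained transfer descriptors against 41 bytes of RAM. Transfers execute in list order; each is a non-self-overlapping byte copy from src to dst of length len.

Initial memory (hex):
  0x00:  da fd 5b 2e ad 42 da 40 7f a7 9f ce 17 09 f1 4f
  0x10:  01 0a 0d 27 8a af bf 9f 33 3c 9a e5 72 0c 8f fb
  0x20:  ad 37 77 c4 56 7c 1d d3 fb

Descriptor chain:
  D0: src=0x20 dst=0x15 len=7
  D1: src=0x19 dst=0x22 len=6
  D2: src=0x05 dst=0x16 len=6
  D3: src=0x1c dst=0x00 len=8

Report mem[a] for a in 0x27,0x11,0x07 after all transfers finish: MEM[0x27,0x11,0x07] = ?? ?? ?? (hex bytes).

MEM[0x27,0x11,0x07] = 8f 0a 7c

#0 dst[0x15+7] := {0xad,0x37,0x77,0xc4,0x56,0x7c,0x1d}
#1 dst[0x22+6] := {0x56,0x7c,0x1d,0x72,0x0c,0x8f}
#2 dst[0x16+6] := {0x42,0xda,0x40,0x7f,0xa7,0x9f}
#3 dst[0x00+8] := {0x72,0x0c,0x8f,0xfb,0xad,0x37,0x56,0x7c}
query mem[0x27]=0x8f, mem[0x11]=0x0a, mem[0x07]=0x7c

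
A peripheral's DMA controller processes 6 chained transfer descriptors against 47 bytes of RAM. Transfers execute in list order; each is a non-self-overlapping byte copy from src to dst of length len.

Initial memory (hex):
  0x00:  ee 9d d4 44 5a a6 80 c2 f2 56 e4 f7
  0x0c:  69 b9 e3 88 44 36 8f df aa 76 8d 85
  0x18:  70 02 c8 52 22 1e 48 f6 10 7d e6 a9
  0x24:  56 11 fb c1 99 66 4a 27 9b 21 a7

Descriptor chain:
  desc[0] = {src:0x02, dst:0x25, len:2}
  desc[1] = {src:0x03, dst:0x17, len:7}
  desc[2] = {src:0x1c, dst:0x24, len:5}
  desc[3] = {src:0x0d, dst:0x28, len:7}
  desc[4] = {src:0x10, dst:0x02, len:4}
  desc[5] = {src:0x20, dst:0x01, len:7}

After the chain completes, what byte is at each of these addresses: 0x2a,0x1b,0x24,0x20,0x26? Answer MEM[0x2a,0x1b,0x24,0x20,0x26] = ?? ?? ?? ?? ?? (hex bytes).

MEM[0x2a,0x1b,0x24,0x20,0x26] = 88 c2 f2 10 48

[0] 0x02->0x25 len=2 : d4 44
[1] 0x03->0x17 len=7 : 44 5a a6 80 c2 f2 56
[2] 0x1c->0x24 len=5 : f2 56 48 f6 10
[3] 0x0d->0x28 len=7 : b9 e3 88 44 36 8f df
[4] 0x10->0x02 len=4 : 44 36 8f df
[5] 0x20->0x01 len=7 : 10 7d e6 a9 f2 56 48
query mem[0x2a]=0x88, mem[0x1b]=0xc2, mem[0x24]=0xf2, mem[0x20]=0x10, mem[0x26]=0x48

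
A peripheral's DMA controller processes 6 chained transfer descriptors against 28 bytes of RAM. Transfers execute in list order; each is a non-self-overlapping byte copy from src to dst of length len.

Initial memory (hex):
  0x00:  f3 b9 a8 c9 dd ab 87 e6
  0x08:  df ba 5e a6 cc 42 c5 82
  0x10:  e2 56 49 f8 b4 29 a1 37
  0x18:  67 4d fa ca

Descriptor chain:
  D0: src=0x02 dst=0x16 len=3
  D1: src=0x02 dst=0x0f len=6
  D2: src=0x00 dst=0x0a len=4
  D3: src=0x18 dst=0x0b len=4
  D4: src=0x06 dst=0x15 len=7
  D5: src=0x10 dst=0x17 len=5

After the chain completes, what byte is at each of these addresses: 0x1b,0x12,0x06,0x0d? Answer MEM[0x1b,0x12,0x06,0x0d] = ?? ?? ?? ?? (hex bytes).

[0] 0x02->0x16 len=3 : a8 c9 dd
[1] 0x02->0x0f len=6 : a8 c9 dd ab 87 e6
[2] 0x00->0x0a len=4 : f3 b9 a8 c9
[3] 0x18->0x0b len=4 : dd 4d fa ca
[4] 0x06->0x15 len=7 : 87 e6 df ba f3 dd 4d
[5] 0x10->0x17 len=5 : c9 dd ab 87 e6
query mem[0x1b]=0xe6, mem[0x12]=0xab, mem[0x06]=0x87, mem[0x0d]=0xfa

MEM[0x1b,0x12,0x06,0x0d] = e6 ab 87 fa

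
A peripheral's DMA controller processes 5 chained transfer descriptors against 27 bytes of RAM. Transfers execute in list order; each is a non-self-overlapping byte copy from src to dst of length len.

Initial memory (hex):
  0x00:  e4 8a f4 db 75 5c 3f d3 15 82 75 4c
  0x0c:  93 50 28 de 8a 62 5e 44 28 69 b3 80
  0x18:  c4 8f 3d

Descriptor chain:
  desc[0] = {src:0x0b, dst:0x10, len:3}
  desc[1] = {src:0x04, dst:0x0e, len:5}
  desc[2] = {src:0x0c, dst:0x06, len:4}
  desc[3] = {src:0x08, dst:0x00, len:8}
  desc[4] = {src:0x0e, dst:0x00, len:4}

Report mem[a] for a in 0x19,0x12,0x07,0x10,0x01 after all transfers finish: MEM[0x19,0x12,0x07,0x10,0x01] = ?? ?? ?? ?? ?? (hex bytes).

  after D0: wrote 3B at 0x10 = 4c9350
  after D1: wrote 5B at 0x0e = 755c3fd315
  after D2: wrote 4B at 0x06 = 9350755c
  after D3: wrote 8B at 0x00 = 755c754c9350755c
  after D4: wrote 4B at 0x00 = 755c3fd3
query mem[0x19]=0x8f, mem[0x12]=0x15, mem[0x07]=0x5c, mem[0x10]=0x3f, mem[0x01]=0x5c

MEM[0x19,0x12,0x07,0x10,0x01] = 8f 15 5c 3f 5c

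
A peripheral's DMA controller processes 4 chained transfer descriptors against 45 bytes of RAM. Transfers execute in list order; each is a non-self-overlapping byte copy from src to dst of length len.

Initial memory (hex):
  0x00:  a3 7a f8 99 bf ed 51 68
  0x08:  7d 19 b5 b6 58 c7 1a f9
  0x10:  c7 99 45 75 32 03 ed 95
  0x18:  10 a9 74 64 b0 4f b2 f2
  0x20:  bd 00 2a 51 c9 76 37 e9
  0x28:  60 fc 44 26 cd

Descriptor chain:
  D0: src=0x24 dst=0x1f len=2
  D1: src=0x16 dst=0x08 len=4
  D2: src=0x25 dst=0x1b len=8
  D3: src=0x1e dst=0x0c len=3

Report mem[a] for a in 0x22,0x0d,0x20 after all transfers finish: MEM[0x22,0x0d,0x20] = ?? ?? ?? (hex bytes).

MEM[0x22,0x0d,0x20] = cd fc 44

  after D0: wrote 2B at 0x1f = c976
  after D1: wrote 4B at 0x08 = ed9510a9
  after D2: wrote 8B at 0x1b = 7637e960fc4426cd
  after D3: wrote 3B at 0x0c = 60fc44
query mem[0x22]=0xcd, mem[0x0d]=0xfc, mem[0x20]=0x44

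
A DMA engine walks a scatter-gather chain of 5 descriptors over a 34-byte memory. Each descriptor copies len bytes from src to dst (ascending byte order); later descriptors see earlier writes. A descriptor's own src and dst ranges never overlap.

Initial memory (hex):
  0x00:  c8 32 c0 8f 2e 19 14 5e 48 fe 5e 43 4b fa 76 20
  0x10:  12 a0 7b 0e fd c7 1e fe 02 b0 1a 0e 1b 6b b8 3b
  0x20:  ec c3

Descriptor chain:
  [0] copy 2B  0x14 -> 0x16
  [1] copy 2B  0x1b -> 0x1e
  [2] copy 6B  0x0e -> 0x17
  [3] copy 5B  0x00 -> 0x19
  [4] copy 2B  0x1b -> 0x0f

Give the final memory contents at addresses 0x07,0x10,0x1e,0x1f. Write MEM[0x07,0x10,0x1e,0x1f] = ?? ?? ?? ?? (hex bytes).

MEM[0x07,0x10,0x1e,0x1f] = 5e 8f 0e 1b

#0 dst[0x16+2] := {0xfd,0xc7}
#1 dst[0x1e+2] := {0x0e,0x1b}
#2 dst[0x17+6] := {0x76,0x20,0x12,0xa0,0x7b,0x0e}
#3 dst[0x19+5] := {0xc8,0x32,0xc0,0x8f,0x2e}
#4 dst[0x0f+2] := {0xc0,0x8f}
query mem[0x07]=0x5e, mem[0x10]=0x8f, mem[0x1e]=0x0e, mem[0x1f]=0x1b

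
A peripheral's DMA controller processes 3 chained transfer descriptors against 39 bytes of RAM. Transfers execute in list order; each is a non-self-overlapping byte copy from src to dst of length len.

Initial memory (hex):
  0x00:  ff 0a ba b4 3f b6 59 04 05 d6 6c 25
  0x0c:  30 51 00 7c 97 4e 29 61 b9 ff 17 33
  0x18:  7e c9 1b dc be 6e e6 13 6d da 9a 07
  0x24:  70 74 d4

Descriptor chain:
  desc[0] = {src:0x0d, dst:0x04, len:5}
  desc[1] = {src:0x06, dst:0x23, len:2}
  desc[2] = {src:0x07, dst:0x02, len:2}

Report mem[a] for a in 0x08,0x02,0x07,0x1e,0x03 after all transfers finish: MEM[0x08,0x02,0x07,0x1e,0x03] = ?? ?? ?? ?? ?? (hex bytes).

MEM[0x08,0x02,0x07,0x1e,0x03] = 4e 97 97 e6 4e

  after D0: wrote 5B at 0x04 = 51007c974e
  after D1: wrote 2B at 0x23 = 7c97
  after D2: wrote 2B at 0x02 = 974e
query mem[0x08]=0x4e, mem[0x02]=0x97, mem[0x07]=0x97, mem[0x1e]=0xe6, mem[0x03]=0x4e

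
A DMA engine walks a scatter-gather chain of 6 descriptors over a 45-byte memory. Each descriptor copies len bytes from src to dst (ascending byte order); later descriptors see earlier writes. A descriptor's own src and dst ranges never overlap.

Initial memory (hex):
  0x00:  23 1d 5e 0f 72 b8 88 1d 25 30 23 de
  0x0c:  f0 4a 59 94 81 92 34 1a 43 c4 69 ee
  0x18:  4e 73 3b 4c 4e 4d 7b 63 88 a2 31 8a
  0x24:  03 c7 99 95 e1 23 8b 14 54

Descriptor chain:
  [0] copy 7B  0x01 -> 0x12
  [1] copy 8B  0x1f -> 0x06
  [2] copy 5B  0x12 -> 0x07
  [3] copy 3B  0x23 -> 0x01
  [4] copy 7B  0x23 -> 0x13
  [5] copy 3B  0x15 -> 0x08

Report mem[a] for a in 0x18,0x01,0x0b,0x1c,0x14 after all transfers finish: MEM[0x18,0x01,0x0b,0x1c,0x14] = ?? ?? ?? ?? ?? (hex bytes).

MEM[0x18,0x01,0x0b,0x1c,0x14] = e1 8a b8 4e 03

D0: mem[0x12..0x18] <- [1d 5e 0f 72 b8 88 1d]
D1: mem[0x06..0x0d] <- [63 88 a2 31 8a 03 c7 99]
D2: mem[0x07..0x0b] <- [1d 5e 0f 72 b8]
D3: mem[0x01..0x03] <- [8a 03 c7]
D4: mem[0x13..0x19] <- [8a 03 c7 99 95 e1 23]
D5: mem[0x08..0x0a] <- [c7 99 95]
query mem[0x18]=0xe1, mem[0x01]=0x8a, mem[0x0b]=0xb8, mem[0x1c]=0x4e, mem[0x14]=0x03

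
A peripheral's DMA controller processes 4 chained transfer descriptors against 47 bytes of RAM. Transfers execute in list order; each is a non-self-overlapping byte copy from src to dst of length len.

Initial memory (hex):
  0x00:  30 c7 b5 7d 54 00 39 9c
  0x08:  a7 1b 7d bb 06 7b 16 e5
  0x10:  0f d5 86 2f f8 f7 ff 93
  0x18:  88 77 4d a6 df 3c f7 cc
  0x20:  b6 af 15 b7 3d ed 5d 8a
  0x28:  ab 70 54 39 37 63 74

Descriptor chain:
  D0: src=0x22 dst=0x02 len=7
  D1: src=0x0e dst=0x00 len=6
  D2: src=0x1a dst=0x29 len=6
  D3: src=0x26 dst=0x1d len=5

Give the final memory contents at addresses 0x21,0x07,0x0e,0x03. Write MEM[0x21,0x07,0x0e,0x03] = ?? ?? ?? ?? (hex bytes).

MEM[0x21,0x07,0x0e,0x03] = a6 8a 16 d5

  after D0: wrote 7B at 0x02 = 15b73ded5d8aab
  after D1: wrote 6B at 0x00 = 16e50fd5862f
  after D2: wrote 6B at 0x29 = 4da6df3cf7cc
  after D3: wrote 5B at 0x1d = 5d8aab4da6
query mem[0x21]=0xa6, mem[0x07]=0x8a, mem[0x0e]=0x16, mem[0x03]=0xd5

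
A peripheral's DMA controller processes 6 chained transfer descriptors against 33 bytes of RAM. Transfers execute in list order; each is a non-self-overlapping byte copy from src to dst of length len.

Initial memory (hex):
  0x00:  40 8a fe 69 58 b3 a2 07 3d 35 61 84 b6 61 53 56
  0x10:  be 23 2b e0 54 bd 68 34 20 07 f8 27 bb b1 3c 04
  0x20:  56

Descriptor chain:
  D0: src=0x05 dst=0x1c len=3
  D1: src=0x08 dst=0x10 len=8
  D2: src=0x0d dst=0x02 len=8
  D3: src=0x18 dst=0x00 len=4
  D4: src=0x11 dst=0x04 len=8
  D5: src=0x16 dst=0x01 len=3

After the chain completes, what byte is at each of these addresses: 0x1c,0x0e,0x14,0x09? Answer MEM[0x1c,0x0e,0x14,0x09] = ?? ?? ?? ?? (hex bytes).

MEM[0x1c,0x0e,0x14,0x09] = b3 53 b6 53

[0] 0x05->0x1c len=3 : b3 a2 07
[1] 0x08->0x10 len=8 : 3d 35 61 84 b6 61 53 56
[2] 0x0d->0x02 len=8 : 61 53 56 3d 35 61 84 b6
[3] 0x18->0x00 len=4 : 20 07 f8 27
[4] 0x11->0x04 len=8 : 35 61 84 b6 61 53 56 20
[5] 0x16->0x01 len=3 : 53 56 20
query mem[0x1c]=0xb3, mem[0x0e]=0x53, mem[0x14]=0xb6, mem[0x09]=0x53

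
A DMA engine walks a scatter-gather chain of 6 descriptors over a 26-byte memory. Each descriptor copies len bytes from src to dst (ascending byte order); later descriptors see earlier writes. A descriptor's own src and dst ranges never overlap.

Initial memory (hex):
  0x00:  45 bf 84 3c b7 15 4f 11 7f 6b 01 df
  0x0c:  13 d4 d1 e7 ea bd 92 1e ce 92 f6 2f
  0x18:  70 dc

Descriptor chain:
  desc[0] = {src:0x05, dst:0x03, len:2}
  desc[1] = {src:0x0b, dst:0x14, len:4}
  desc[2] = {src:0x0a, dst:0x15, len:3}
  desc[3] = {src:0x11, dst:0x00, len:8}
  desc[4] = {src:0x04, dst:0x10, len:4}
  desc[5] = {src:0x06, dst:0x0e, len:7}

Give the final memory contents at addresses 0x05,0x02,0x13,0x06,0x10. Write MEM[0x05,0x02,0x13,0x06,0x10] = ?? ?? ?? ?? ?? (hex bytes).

  after D0: wrote 2B at 0x03 = 154f
  after D1: wrote 4B at 0x14 = df13d4d1
  after D2: wrote 3B at 0x15 = 01df13
  after D3: wrote 8B at 0x00 = bd921edf01df1370
  after D4: wrote 4B at 0x10 = 01df1370
  after D5: wrote 7B at 0x0e = 13707f6b01df13
query mem[0x05]=0xdf, mem[0x02]=0x1e, mem[0x13]=0xdf, mem[0x06]=0x13, mem[0x10]=0x7f

MEM[0x05,0x02,0x13,0x06,0x10] = df 1e df 13 7f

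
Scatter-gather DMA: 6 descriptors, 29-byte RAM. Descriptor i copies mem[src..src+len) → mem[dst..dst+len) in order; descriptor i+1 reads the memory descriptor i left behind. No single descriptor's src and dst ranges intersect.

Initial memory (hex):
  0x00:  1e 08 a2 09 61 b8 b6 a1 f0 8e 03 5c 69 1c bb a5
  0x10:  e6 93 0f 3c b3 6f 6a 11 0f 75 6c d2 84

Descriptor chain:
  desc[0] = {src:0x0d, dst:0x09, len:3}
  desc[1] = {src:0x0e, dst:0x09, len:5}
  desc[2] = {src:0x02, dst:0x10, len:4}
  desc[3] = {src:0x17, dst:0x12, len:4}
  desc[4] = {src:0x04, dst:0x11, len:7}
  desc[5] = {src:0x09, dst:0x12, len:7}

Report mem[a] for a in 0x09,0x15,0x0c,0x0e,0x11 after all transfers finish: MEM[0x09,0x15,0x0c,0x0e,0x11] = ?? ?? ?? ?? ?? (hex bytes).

MEM[0x09,0x15,0x0c,0x0e,0x11] = bb 93 93 bb 61

D0: mem[0x09..0x0b] <- [1c bb a5]
D1: mem[0x09..0x0d] <- [bb a5 e6 93 0f]
D2: mem[0x10..0x13] <- [a2 09 61 b8]
D3: mem[0x12..0x15] <- [11 0f 75 6c]
D4: mem[0x11..0x17] <- [61 b8 b6 a1 f0 bb a5]
D5: mem[0x12..0x18] <- [bb a5 e6 93 0f bb a5]
query mem[0x09]=0xbb, mem[0x15]=0x93, mem[0x0c]=0x93, mem[0x0e]=0xbb, mem[0x11]=0x61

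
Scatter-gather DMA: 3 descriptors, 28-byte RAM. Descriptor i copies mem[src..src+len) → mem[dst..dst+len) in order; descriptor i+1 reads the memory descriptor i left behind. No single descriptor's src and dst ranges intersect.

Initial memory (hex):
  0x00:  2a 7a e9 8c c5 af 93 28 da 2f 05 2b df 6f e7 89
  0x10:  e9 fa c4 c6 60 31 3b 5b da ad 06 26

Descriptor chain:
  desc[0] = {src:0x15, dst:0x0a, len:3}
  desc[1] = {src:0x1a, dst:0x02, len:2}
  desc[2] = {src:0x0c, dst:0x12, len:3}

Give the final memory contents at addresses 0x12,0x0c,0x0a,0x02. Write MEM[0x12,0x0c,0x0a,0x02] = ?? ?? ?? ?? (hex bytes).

#0 dst[0x0a+3] := {0x31,0x3b,0x5b}
#1 dst[0x02+2] := {0x06,0x26}
#2 dst[0x12+3] := {0x5b,0x6f,0xe7}
query mem[0x12]=0x5b, mem[0x0c]=0x5b, mem[0x0a]=0x31, mem[0x02]=0x06

MEM[0x12,0x0c,0x0a,0x02] = 5b 5b 31 06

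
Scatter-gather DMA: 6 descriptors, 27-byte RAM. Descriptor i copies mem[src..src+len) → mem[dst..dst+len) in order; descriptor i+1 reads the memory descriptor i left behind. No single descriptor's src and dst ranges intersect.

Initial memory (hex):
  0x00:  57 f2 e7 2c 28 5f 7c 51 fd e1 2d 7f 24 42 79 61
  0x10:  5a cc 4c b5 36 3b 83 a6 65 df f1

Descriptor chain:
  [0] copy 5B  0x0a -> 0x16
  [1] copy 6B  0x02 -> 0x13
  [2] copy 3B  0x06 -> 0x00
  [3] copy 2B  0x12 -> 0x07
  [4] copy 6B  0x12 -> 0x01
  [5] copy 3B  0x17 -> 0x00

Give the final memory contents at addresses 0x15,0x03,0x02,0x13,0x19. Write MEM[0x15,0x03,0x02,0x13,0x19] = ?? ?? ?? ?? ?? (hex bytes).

MEM[0x15,0x03,0x02,0x13,0x19] = 28 2c 42 e7 42

D0: mem[0x16..0x1a] <- [2d 7f 24 42 79]
D1: mem[0x13..0x18] <- [e7 2c 28 5f 7c 51]
D2: mem[0x00..0x02] <- [7c 51 fd]
D3: mem[0x07..0x08] <- [4c e7]
D4: mem[0x01..0x06] <- [4c e7 2c 28 5f 7c]
D5: mem[0x00..0x02] <- [7c 51 42]
query mem[0x15]=0x28, mem[0x03]=0x2c, mem[0x02]=0x42, mem[0x13]=0xe7, mem[0x19]=0x42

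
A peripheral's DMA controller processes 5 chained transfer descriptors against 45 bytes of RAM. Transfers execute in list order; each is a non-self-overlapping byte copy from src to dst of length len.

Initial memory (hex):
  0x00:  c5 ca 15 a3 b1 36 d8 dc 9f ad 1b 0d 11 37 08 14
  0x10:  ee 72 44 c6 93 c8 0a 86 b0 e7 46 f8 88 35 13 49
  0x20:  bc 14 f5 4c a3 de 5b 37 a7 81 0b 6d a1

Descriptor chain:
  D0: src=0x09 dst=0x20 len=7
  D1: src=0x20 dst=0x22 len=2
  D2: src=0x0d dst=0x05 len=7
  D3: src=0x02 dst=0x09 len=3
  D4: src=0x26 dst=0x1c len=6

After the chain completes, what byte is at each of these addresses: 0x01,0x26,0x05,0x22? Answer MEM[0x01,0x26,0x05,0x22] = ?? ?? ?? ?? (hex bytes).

MEM[0x01,0x26,0x05,0x22] = ca 14 37 ad

[0] 0x09->0x20 len=7 : ad 1b 0d 11 37 08 14
[1] 0x20->0x22 len=2 : ad 1b
[2] 0x0d->0x05 len=7 : 37 08 14 ee 72 44 c6
[3] 0x02->0x09 len=3 : 15 a3 b1
[4] 0x26->0x1c len=6 : 14 37 a7 81 0b 6d
query mem[0x01]=0xca, mem[0x26]=0x14, mem[0x05]=0x37, mem[0x22]=0xad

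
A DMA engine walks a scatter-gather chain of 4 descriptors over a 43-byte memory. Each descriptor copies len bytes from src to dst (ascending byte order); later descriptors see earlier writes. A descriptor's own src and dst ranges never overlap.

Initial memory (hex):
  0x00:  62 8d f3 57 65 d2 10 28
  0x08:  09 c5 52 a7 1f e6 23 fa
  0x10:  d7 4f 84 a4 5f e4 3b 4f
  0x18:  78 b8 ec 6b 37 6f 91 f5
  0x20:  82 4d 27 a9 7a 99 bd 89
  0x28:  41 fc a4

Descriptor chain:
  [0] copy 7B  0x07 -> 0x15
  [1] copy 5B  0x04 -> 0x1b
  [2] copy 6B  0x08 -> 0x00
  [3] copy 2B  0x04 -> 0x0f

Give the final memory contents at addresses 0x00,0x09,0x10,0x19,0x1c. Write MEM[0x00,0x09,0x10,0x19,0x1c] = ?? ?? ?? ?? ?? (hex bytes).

MEM[0x00,0x09,0x10,0x19,0x1c] = 09 c5 e6 a7 d2

  after D0: wrote 7B at 0x15 = 2809c552a71fe6
  after D1: wrote 5B at 0x1b = 65d2102809
  after D2: wrote 6B at 0x00 = 09c552a71fe6
  after D3: wrote 2B at 0x0f = 1fe6
query mem[0x00]=0x09, mem[0x09]=0xc5, mem[0x10]=0xe6, mem[0x19]=0xa7, mem[0x1c]=0xd2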